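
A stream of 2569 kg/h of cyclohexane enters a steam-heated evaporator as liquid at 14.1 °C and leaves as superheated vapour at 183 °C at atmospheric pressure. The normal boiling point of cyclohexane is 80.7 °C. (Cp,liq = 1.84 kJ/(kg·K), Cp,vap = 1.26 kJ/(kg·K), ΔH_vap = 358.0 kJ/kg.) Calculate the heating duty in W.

liquid 14.1→80.7 °C: 122.54 kJ/kg
vaporisation at 80.7 °C: 358 kJ/kg
vapour 80.7→183 °C: 128.9 kJ/kg
Δh = 122.54 + 358 + 128.9 = 609.44 kJ/kg
Q = ṁ·Δh = 2569 kg/h × 609.44 kJ/kg = 1.5657e+06 kJ/h
|Q| = 434.9 kW = 434900 W

Q = 435000 W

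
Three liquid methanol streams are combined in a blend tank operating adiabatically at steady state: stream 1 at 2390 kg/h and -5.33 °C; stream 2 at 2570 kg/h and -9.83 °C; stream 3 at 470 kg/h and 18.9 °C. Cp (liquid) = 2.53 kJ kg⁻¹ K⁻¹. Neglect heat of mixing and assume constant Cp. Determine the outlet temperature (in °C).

Energy balance with Q = 0: Σ ṁᵢCp,ᵢ(T_out − Tᵢ) = 0
Σ ṁᵢCp,ᵢTᵢ = 2390×2.53×-5.33 + 2570×2.53×-9.83 + 470×2.53×18.9 = -73671
Σ ṁᵢCp,ᵢ = 2390×2.53 + 2570×2.53 + 470×2.53 = 13738
T_out = -73671 / 13738 = -5.3626 °C

T_out = -5.36 °C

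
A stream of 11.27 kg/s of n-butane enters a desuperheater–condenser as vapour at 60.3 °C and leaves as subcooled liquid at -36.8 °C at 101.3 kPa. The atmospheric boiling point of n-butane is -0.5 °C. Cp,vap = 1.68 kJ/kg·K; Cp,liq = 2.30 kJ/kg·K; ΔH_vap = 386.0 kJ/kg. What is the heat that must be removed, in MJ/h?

vapour 60.3→-0.5 °C: -102.14 kJ/kg
condensation at -0.5 °C: -386 kJ/kg
liquid -0.5→-36.8 °C: -83.49 kJ/kg
Δh = -102.14 + -386 + -83.49 = -571.63 kJ/kg
Q = ṁ·Δh = 11.27 kg/s × -571.63 kJ/kg = -6442.3 kJ/s
|Q| = 6442.3 kW = 23192 MJ/h

Q_c = 23200 MJ/h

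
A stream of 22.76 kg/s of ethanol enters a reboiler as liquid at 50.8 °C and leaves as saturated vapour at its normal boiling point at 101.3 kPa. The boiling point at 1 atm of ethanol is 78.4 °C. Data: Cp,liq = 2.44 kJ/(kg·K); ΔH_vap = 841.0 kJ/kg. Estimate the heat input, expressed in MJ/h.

Q = 74400 MJ/h

liquid 50.8→78.4 °C: 67.344 kJ/kg
vaporisation at 78.4 °C: 841 kJ/kg
Δh = 67.344 + 841 = 908.34 kJ/kg
Q = ṁ·Δh = 22.76 kg/s × 908.34 kJ/kg = 20674 kJ/s
|Q| = 20674 kW = 74426 MJ/h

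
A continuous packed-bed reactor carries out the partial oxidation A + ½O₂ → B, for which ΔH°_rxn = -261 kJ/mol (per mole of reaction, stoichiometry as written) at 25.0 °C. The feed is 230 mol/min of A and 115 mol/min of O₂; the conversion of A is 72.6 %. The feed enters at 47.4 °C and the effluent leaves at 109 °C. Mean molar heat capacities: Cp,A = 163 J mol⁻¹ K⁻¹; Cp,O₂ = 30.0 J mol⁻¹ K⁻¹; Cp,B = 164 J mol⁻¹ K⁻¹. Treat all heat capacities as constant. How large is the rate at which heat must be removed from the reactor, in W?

Q_out = 688000 W

Extent of reaction ξ = 0.726 × 230 = 166.98 mol/min
Reaction term: ξ·ΔH°_rxn = 166.98 × -261 = -43582 kJ/min
Sensible, feed 47.4→25 °C: -917.06 kJ/min
Outlet flows (mol/min): A 63.02, O₂ 31.51, B 166.98
Sensible, products 25→109 °C: 3242.6 kJ/min
Q = ΔH = -41256 kJ/min = -687.6 kW
Heat removed = 687600 W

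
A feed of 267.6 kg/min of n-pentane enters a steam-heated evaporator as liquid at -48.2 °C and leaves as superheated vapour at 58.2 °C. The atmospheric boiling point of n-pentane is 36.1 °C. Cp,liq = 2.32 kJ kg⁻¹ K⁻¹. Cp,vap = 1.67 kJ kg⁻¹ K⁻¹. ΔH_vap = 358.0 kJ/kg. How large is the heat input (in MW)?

liquid -48.2→36.1 °C: 195.58 kJ/kg
vaporisation at 36.1 °C: 358 kJ/kg
vapour 36.1→58.2 °C: 36.907 kJ/kg
Δh = 195.58 + 358 + 36.907 = 590.48 kJ/kg
Q = ṁ·Δh = 267.6 kg/min × 590.48 kJ/kg = 158010 kJ/min
|Q| = 2633.6 kW = 2.6336 MW

Q = 2.63 MW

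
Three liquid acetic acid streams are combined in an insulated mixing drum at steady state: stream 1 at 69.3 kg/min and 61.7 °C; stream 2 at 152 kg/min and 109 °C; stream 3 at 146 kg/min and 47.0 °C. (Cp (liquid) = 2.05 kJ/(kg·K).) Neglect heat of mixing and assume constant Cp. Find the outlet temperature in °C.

Energy balance with Q = 0: Σ ṁᵢCp,ᵢ(T_out − Tᵢ) = 0
Σ ṁᵢCp,ᵢTᵢ = 69.3×2.05×61.7 + 152×2.05×109 + 146×2.05×47.0 = 56797
Σ ṁᵢCp,ᵢ = 69.3×2.05 + 152×2.05 + 146×2.05 = 752.96
T_out = 56797 / 752.96 = 75.431 °C

T_out = 75.4 °C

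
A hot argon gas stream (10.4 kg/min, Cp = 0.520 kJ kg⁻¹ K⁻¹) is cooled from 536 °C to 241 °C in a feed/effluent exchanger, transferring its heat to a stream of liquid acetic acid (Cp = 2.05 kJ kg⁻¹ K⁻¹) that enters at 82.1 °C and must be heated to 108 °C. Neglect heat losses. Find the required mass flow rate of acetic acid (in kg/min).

Heat released by hot stream: Q = 10.4 × 0.520 × (536 − 241) = 1595.4 kJ/min
Energy balance on cold side (adiabatic exchanger): Q = ṁ_c·Cp_c·(T_c,out − T_c,in)
ṁ_c = 1595.4 / [2.05 × (108 − 82.1)] = 30.047 kg/min

ṁ_c = 30.0 kg/min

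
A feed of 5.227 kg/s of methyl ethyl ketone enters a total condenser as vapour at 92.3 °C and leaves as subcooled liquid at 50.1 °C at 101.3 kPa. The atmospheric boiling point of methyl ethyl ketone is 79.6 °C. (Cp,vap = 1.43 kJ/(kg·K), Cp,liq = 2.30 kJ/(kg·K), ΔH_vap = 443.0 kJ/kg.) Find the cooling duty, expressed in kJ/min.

vapour 92.3→79.6 °C: -18.161 kJ/kg
condensation at 79.6 °C: -443 kJ/kg
liquid 79.6→50.1 °C: -67.85 kJ/kg
Δh = -18.161 + -443 + -67.85 = -529.01 kJ/kg
Q = ṁ·Δh = 5.227 kg/s × -529.01 kJ/kg = -2765.1 kJ/s
|Q| = 2765.1 kW = 165910 kJ/min

Q_c = 166000 kJ/min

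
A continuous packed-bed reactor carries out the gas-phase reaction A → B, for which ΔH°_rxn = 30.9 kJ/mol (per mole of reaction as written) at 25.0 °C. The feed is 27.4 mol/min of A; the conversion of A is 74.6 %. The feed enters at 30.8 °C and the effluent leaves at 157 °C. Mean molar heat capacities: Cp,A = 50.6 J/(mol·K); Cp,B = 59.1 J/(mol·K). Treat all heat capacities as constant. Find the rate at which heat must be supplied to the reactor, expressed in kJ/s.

Q_in = 13.8 kJ/s

Extent of reaction ξ = 0.746 × 27.4 = 20.44 mol/min
Reaction term: ξ·ΔH°_rxn = 20.44 × 30.9 = 631.61 kJ/min
Sensible, feed 30.8→25 °C: -8.0414 kJ/min
Outlet flows (mol/min): A 6.9596, B 20.44
Sensible, products 25→157 °C: 205.94 kJ/min
Q = ΔH = 829.51 kJ/min = 13.825 kW
Heat supplied = 13.825 kJ/s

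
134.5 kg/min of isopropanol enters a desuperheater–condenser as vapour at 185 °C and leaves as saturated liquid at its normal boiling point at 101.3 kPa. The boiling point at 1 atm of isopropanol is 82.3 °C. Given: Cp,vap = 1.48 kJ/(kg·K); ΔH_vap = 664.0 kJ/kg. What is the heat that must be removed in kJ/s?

vapour 185→82.3 °C: -152 kJ/kg
condensation at 82.3 °C: -664 kJ/kg
Δh = -152 + -664 = -816 kJ/kg
Q = ṁ·Δh = 134.5 kg/min × -816 kJ/kg = -109750 kJ/min
|Q| = 1829.2 kW

Q_c = 1830 kJ/s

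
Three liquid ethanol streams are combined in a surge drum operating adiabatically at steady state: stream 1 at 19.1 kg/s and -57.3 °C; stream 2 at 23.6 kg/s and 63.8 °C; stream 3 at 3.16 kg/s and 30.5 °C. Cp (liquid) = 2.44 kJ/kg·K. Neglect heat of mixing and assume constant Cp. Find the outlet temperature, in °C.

T_out = 11.1 °C

No heat crosses the boundary, so H_out = H_in.
Σ ṁᵢCp,ᵢTᵢ = 19.1×2.44×-57.3 + 23.6×2.44×63.8 + 3.16×2.44×30.5 = 1238.6
Σ ṁᵢCp,ᵢ = 19.1×2.44 + 23.6×2.44 + 3.16×2.44 = 111.9
T_out = 1238.6 / 111.9 = 11.069 °C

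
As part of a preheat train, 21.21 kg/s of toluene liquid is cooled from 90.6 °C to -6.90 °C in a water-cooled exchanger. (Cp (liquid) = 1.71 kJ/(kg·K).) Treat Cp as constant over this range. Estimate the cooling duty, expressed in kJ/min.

Q = ṁ·Cp·ΔT = 21.21 × 1.71 × (-6.90 − 90.6) = -3536.2 kJ/s
Cooling duty = 212170 kJ/min

Q_c = 212000 kJ/min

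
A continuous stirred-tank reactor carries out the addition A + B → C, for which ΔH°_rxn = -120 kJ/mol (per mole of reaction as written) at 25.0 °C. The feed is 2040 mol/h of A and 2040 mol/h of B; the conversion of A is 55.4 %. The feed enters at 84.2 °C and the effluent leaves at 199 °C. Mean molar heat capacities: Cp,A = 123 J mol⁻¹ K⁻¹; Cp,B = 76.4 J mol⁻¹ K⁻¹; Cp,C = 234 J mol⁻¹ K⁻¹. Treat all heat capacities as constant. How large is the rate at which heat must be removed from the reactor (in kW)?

Q_out = 22.8 kW

Extent of reaction ξ = 0.554 × 2040 = 1130.2 mol/h
Reaction term: ξ·ΔH°_rxn = 1130.2 × -120 = -135620 kJ/h
Sensible, feed 84.2→25 °C: -24081 kJ/h
Outlet flows (mol/h): A 909.84, B 909.84, C 1130.2
Sensible, products 25→199 °C: 77583 kJ/h
Q = ΔH = -82117 kJ/h = -22.81 kW
Heat removed = 22.81 kW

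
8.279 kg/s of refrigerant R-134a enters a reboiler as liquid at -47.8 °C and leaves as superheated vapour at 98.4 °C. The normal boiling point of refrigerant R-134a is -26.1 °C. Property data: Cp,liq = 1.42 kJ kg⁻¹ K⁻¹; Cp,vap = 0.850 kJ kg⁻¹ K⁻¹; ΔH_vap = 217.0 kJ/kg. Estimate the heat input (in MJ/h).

liquid -47.8→-26.1 °C: 30.814 kJ/kg
vaporisation at -26.1 °C: 217 kJ/kg
vapour -26.1→98.4 °C: 105.83 kJ/kg
Δh = 30.814 + 217 + 105.83 = 353.64 kJ/kg
Q = ṁ·Δh = 8.279 kg/s × 353.64 kJ/kg = 2927.8 kJ/s
|Q| = 2927.8 kW = 10540 MJ/h

Q = 10500 MJ/h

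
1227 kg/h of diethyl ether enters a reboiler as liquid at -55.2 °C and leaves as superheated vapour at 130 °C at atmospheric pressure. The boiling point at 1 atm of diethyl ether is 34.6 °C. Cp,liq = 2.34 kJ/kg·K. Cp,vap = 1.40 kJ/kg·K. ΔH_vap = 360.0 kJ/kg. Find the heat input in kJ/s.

liquid -55.2→34.6 °C: 210.13 kJ/kg
vaporisation at 34.6 °C: 360 kJ/kg
vapour 34.6→130 °C: 133.56 kJ/kg
Δh = 210.13 + 360 + 133.56 = 703.69 kJ/kg
Q = ṁ·Δh = 1227 kg/h × 703.69 kJ/kg = 863430 kJ/h
|Q| = 239.84 kW

Q = 240 kJ/s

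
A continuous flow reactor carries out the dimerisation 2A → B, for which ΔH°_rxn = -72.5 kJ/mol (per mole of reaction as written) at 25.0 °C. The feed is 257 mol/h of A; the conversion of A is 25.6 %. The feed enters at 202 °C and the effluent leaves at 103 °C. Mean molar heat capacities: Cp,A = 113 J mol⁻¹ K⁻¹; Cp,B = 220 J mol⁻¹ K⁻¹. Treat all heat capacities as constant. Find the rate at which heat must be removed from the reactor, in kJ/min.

Q_out = 87.9 kJ/min

Extent of reaction ξ = 0.256 × 257 / 2 = 32.896 mol/h
Reaction term: ξ·ΔH°_rxn = 32.896 × -72.5 = -2385 kJ/h
Sensible, feed 202→25 °C: -5140.3 kJ/h
Outlet flows (mol/h): A 191.21, B 32.896
Sensible, products 25→103 °C: 2249.8 kJ/h
Q = ΔH = -5275.4 kJ/h = -1.4654 kW
Heat removed = 87.924 kJ/min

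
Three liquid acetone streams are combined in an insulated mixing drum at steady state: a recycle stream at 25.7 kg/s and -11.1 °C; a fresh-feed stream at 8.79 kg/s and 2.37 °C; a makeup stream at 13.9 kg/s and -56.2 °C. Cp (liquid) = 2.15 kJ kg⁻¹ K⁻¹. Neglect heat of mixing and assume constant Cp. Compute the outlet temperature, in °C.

Adiabatic, steady state ⇒ Σ ṁᵢCp,ᵢ(T_out − Tᵢ) = 0
T_out = Σ ṁᵢCp,ᵢTᵢ / Σ ṁᵢCp,ᵢ
      = -2248.1 / 104.04 = -21.608 °C

T_out = -21.6 °C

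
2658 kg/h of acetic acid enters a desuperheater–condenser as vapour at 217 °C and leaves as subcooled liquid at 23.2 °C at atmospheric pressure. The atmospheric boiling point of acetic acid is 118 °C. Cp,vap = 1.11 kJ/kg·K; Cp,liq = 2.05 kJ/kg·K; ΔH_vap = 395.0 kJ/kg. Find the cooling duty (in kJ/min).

Q_c = 31000 kJ/min

vapour 217→118 °C: -109.89 kJ/kg
condensation at 118 °C: -395 kJ/kg
liquid 118→23.2 °C: -194.34 kJ/kg
Δh = -109.89 + -395 + -194.34 = -699.23 kJ/kg
Q = ṁ·Δh = 2658 kg/h × -699.23 kJ/kg = -1.8586e+06 kJ/h
|Q| = 516.26 kW = 30976 kJ/min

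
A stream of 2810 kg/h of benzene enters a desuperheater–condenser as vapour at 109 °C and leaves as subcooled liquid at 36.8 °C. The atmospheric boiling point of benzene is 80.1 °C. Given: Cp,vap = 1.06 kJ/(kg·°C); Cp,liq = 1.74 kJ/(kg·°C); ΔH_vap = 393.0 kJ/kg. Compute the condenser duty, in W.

Q_c = 389000 W

vapour 109→80.1 °C: -30.634 kJ/kg
condensation at 80.1 °C: -393 kJ/kg
liquid 80.1→36.8 °C: -75.342 kJ/kg
Δh = -30.634 + -393 + -75.342 = -498.98 kJ/kg
Q = ṁ·Δh = 2810 kg/h × -498.98 kJ/kg = -1.4021e+06 kJ/h
|Q| = 389.48 kW = 389480 W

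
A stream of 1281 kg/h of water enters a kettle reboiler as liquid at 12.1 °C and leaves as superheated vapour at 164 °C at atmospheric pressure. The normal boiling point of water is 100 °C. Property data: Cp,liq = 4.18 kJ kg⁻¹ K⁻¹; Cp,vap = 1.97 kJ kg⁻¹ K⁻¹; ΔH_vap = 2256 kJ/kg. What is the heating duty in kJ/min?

Q = 58700 kJ/min

liquid 12.1→100 °C: 367.42 kJ/kg
vaporisation at 100 °C: 2256 kJ/kg
vapour 100→164 °C: 126.08 kJ/kg
Δh = 367.42 + 2256 + 126.08 = 2749.5 kJ/kg
Q = ṁ·Δh = 1281 kg/h × 2749.5 kJ/kg = 3.5221e+06 kJ/h
|Q| = 978.36 kW = 58702 kJ/min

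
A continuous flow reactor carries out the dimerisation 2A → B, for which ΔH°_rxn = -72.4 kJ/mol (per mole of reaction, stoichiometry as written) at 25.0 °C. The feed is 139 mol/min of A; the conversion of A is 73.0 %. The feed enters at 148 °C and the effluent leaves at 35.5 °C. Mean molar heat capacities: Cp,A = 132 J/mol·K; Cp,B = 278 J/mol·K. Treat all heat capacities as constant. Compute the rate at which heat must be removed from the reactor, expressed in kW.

Extent of reaction ξ = 0.730 × 139 / 2 = 50.735 mol/min
Reaction term: ξ·ΔH°_rxn = 50.735 × -72.4 = -3673.2 kJ/min
Sensible, feed 148→25 °C: -2256.8 kJ/min
Outlet flows (mol/min): A 37.53, B 50.735
Sensible, products 25→35.5 °C: 200.11 kJ/min
Q = ΔH = -5729.9 kJ/min = -95.498 kW
Heat removed = 95.498 kW

Q_out = 95.5 kW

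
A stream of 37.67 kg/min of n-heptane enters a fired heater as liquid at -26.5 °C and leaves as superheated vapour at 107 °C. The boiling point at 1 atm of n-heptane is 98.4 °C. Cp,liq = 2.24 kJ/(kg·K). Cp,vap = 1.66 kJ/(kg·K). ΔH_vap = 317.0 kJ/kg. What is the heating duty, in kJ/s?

liquid -26.5→98.4 °C: 279.78 kJ/kg
vaporisation at 98.4 °C: 317 kJ/kg
vapour 98.4→107 °C: 14.276 kJ/kg
Δh = 279.78 + 317 + 14.276 = 611.05 kJ/kg
Q = ṁ·Δh = 37.67 kg/min × 611.05 kJ/kg = 23018 kJ/min
|Q| = 383.64 kW

Q = 384 kJ/s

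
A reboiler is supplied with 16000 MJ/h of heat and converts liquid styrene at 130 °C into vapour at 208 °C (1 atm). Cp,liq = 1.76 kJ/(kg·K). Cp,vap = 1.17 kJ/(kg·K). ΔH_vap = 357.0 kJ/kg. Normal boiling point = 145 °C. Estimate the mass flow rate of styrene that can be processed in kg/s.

Δh = 1.76×(145−130) + 357.0 + 1.17×(208−145) = 457.11 kJ/kg
Q = 16000 MJ/h = 4444.4 kJ/s = 4444.4 kJ/s
ṁ = Q/Δh = 4444.4 / 457.11 = 9.7229 kg/s

ṁ = 9.72 kg/s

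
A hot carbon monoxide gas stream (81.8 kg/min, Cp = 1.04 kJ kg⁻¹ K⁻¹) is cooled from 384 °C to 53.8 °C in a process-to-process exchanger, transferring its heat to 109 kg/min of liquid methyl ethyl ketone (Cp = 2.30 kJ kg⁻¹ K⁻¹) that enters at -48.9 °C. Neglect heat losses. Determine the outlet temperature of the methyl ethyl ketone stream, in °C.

T_c,out = 63.1 °C

Heat released by hot stream: Q = 81.8 × 1.04 × (384 − 53.8) = 28091 kJ/min
Energy balance on cold side (adiabatic exchanger): Q = ṁ_c·Cp_c·(T_c,out − T_c,in)
T_c,out = -48.9 + 28091/(109 × 2.30) = 63.149 °C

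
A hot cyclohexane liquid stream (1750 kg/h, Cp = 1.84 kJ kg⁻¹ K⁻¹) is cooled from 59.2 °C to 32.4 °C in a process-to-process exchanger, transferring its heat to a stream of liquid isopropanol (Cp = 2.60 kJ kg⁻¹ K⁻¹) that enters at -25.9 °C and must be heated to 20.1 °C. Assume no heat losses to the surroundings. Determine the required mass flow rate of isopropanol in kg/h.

Heat released by hot stream: Q = 1750 × 1.84 × (59.2 − 32.4) = 86296 kJ/h
Energy balance on cold side (adiabatic exchanger): Q = ṁ_c·Cp_c·(T_c,out − T_c,in)
ṁ_c = 86296 / [2.60 × (20.1 − -25.9)] = 721.54 kg/h

ṁ_c = 722 kg/h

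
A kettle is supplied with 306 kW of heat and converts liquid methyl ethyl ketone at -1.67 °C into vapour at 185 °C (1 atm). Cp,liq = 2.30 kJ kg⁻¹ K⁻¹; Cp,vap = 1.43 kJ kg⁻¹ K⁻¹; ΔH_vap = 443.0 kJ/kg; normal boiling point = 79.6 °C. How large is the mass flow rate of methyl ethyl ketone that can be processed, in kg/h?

ṁ = 1410 kg/h

Δh = 2.30×(79.6−-1.67) + 443.0 + 1.43×(185−79.6) = 780.64 kJ/kg
Q = 306 kW = 306 kJ/s = 1.1016e+06 kJ/h
ṁ = Q/Δh = 1.1016e+06 / 780.64 = 1411.1 kg/h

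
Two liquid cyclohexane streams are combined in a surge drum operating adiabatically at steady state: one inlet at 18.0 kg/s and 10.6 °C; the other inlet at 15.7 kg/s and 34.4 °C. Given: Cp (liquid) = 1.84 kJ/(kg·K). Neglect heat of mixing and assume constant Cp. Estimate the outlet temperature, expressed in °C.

T_out = 21.7 °C

No heat crosses the boundary, so H_out = H_in.
Σ ṁᵢCp,ᵢTᵢ = 18.0×1.84×10.6 + 15.7×1.84×34.4 = 1344.8
Σ ṁᵢCp,ᵢ = 18.0×1.84 + 15.7×1.84 = 62.008
T_out = 1344.8 / 62.008 = 21.688 °C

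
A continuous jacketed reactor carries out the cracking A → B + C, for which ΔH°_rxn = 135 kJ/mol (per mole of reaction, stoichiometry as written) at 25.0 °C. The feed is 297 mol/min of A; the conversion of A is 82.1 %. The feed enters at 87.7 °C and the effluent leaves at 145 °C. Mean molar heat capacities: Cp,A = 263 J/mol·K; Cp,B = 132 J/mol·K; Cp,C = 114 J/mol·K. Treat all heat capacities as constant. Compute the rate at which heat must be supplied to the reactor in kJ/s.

Q_in = 615 kJ/s

Extent of reaction ξ = 0.821 × 297 = 243.84 mol/min
Reaction term: ξ·ΔH°_rxn = 243.84 × 135 = 32918 kJ/min
Sensible, feed 87.7→25 °C: -4897.6 kJ/min
Outlet flows (mol/min): A 53.163, B 243.84, C 243.84
Sensible, products 25→145 °C: 8875.9 kJ/min
Q = ΔH = 36896 kJ/min = 614.94 kW
Heat supplied = 614.94 kJ/s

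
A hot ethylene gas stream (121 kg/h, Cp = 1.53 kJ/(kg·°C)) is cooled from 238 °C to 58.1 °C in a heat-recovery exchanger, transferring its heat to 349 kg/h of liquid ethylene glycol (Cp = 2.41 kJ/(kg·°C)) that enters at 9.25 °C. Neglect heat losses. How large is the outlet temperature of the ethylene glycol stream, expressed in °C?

Heat released by hot stream: Q = 121 × 1.53 × (238 − 58.1) = 33305 kJ/h
Energy balance on cold side (adiabatic exchanger): Q = ṁ_c·Cp_c·(T_c,out − T_c,in)
T_c,out = 9.25 + 33305/(349 × 2.41) = 48.847 °C

T_c,out = 48.8 °C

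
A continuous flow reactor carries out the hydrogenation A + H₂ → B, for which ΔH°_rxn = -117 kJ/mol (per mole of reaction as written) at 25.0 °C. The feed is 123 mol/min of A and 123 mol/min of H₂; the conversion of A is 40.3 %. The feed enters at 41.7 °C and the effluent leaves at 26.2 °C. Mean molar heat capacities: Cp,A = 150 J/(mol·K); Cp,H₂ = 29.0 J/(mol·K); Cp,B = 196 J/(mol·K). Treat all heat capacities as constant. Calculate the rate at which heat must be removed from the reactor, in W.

Extent of reaction ξ = 0.403 × 123 = 49.569 mol/min
Reaction term: ξ·ΔH°_rxn = 49.569 × -117 = -5799.6 kJ/min
Sensible, feed 41.7→25 °C: -367.68 kJ/min
Outlet flows (mol/min): A 73.431, H₂ 73.431, B 49.569
Sensible, products 25→26.2 °C: 27.432 kJ/min
Q = ΔH = -6139.8 kJ/min = -102.33 kW
Heat removed = 102330 W

Q_out = 102000 W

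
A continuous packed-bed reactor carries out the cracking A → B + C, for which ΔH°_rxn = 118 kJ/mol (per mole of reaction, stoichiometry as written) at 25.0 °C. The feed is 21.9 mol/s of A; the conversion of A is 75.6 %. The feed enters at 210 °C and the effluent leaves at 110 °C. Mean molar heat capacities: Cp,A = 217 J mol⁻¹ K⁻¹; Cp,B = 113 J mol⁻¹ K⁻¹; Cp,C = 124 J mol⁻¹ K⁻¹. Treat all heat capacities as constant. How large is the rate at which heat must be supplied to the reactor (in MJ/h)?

Q_in = 5420 MJ/h

Extent of reaction ξ = 0.756 × 21.9 = 16.556 mol/s
Reaction term: ξ·ΔH°_rxn = 16.556 × 118 = 1953.7 kJ/s
Sensible, feed 210→25 °C: -879.18 kJ/s
Outlet flows (mol/s): A 5.3436, B 16.556, C 16.556
Sensible, products 25→110 °C: 432.09 kJ/s
Q = ΔH = 1506.6 kJ/s = 1506.6 kW
Heat supplied = 5423.7 MJ/h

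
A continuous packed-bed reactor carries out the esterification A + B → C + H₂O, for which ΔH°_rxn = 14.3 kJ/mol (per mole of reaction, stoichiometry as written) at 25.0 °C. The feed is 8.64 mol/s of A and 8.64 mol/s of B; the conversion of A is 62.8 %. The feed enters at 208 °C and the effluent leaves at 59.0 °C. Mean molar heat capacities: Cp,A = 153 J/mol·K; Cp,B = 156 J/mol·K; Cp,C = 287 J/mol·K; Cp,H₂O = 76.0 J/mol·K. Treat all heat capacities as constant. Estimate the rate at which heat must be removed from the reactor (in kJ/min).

Q_out = 18600 kJ/min

Extent of reaction ξ = 0.628 × 8.64 = 5.4259 mol/s
Reaction term: ξ·ΔH°_rxn = 5.4259 × 14.3 = 77.591 kJ/s
Sensible, feed 208→25 °C: -488.57 kJ/s
Outlet flows (mol/s): A 3.2141, B 3.2141, C 5.4259, H₂O 5.4259
Sensible, products 25→59.0 °C: 100.73 kJ/s
Q = ΔH = -310.24 kJ/s = -310.24 kW
Heat removed = 18614 kJ/min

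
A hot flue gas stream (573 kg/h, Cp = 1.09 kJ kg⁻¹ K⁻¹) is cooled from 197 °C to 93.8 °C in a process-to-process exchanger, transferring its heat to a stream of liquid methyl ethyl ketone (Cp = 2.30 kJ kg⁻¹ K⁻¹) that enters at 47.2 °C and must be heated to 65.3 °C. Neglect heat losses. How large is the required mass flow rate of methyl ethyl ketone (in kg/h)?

Heat released by hot stream: Q = 573 × 1.09 × (197 − 93.8) = 64456 kJ/h
Energy balance on cold side (adiabatic exchanger): Q = ṁ_c·Cp_c·(T_c,out − T_c,in)
ṁ_c = 64456 / [2.30 × (65.3 − 47.2)] = 1548.3 kg/h

ṁ_c = 1550 kg/h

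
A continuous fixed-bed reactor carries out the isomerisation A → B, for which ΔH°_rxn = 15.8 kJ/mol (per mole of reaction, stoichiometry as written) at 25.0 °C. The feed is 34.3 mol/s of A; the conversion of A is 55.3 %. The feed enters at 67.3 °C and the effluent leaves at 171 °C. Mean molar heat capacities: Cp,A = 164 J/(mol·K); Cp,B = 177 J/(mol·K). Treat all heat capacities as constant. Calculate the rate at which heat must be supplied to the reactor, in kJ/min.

Q_in = 55100 kJ/min

Extent of reaction ξ = 0.553 × 34.3 = 18.968 mol/s
Reaction term: ξ·ΔH°_rxn = 18.968 × 15.8 = 299.69 kJ/s
Sensible, feed 67.3→25 °C: -237.95 kJ/s
Outlet flows (mol/s): A 15.332, B 18.968
Sensible, products 25→171 °C: 857.28 kJ/s
Q = ΔH = 919.03 kJ/s = 919.03 kW
Heat supplied = 55142 kJ/min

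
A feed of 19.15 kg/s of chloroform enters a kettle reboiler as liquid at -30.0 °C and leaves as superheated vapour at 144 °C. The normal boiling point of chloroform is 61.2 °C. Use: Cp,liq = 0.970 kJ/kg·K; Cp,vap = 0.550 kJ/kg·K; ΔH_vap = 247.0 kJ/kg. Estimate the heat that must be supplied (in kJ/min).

Q = 438000 kJ/min

liquid -30.0→61.2 °C: 88.464 kJ/kg
vaporisation at 61.2 °C: 247 kJ/kg
vapour 61.2→144 °C: 45.54 kJ/kg
Δh = 88.464 + 247 + 45.54 = 381 kJ/kg
Q = ṁ·Δh = 19.15 kg/s × 381 kJ/kg = 7296.2 kJ/s
|Q| = 7296.2 kW = 437770 kJ/min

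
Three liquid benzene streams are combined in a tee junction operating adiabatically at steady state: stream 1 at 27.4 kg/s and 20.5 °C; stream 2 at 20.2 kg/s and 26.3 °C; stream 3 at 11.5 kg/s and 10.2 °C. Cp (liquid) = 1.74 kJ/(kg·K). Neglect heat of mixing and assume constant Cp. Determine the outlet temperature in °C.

T_out = 20.5 °C

Energy balance with Q = 0: Σ ṁᵢCp,ᵢ(T_out − Tᵢ) = 0
T_out = Σ ṁᵢCp,ᵢTᵢ / Σ ṁᵢCp,ᵢ
      = 2105.9 / 102.83 = 20.478 °C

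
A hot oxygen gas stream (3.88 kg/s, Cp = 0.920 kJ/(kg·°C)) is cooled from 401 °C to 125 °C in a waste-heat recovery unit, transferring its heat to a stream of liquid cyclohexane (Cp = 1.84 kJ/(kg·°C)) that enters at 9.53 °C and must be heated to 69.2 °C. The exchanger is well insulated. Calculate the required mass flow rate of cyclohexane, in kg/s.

ṁ_c = 8.97 kg/s

Heat released by hot stream: Q = 3.88 × 0.920 × (401 − 125) = 985.21 kJ/s
Energy balance on cold side (adiabatic exchanger): Q = ṁ_c·Cp_c·(T_c,out − T_c,in)
ṁ_c = 985.21 / [1.84 × (69.2 − 9.53)] = 8.9734 kg/s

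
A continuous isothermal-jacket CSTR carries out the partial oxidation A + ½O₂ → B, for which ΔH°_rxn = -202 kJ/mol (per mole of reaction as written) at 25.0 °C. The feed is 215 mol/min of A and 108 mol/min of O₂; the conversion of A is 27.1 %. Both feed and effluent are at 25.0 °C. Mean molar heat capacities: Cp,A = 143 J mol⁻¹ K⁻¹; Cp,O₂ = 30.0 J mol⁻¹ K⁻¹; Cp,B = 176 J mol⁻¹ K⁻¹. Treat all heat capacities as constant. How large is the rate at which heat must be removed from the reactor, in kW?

Q_out = 196 kW

Extent of reaction ξ = 0.271 × 215 = 58.265 mol/min
Reaction term: ξ·ΔH°_rxn = 58.265 × -202 = -11770 kJ/min
Q = ΔH = -11770 kJ/min = -196.16 kW
Heat removed = 196.16 kW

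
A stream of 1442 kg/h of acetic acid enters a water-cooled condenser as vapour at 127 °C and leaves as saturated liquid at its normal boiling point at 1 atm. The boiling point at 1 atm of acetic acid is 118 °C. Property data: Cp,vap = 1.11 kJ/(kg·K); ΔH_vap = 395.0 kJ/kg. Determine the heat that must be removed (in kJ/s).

Q_c = 162 kJ/s

vapour 127→118 °C: -9.99 kJ/kg
condensation at 118 °C: -395 kJ/kg
Δh = -9.99 + -395 = -404.99 kJ/kg
Q = ṁ·Δh = 1442 kg/h × -404.99 kJ/kg = -584000 kJ/h
|Q| = 162.22 kW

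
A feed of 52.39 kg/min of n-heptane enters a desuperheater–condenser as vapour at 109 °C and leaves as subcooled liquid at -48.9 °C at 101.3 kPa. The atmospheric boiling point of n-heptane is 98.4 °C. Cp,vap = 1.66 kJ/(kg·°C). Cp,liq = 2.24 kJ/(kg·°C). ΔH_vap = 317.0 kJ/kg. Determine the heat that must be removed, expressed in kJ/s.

Q_c = 580 kJ/s

vapour 109→98.4 °C: -17.596 kJ/kg
condensation at 98.4 °C: -317 kJ/kg
liquid 98.4→-48.9 °C: -329.95 kJ/kg
Δh = -17.596 + -317 + -329.95 = -664.55 kJ/kg
Q = ṁ·Δh = 52.39 kg/min × -664.55 kJ/kg = -34816 kJ/min
|Q| = 580.26 kW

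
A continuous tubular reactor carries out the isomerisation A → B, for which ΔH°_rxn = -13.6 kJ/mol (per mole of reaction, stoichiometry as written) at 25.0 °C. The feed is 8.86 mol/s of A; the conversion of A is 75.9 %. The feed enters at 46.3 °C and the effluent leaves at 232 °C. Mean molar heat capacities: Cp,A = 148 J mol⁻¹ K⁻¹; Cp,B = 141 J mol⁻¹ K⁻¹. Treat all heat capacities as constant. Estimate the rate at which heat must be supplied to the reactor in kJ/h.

Extent of reaction ξ = 0.759 × 8.86 = 6.7247 mol/s
Reaction term: ξ·ΔH°_rxn = 6.7247 × -13.6 = -91.456 kJ/s
Sensible, feed 46.3→25 °C: -27.93 kJ/s
Outlet flows (mol/s): A 2.1353, B 6.7247
Sensible, products 25→232 °C: 261.69 kJ/s
Q = ΔH = 142.3 kJ/s = 142.3 kW
Heat supplied = 512290 kJ/h

Q_in = 512000 kJ/h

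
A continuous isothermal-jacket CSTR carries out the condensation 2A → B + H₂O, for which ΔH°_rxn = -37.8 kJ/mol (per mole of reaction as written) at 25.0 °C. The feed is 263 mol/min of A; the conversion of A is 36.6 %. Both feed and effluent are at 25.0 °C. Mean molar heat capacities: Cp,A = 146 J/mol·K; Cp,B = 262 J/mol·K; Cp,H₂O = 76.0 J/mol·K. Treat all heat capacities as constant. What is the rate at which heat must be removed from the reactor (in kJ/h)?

Extent of reaction ξ = 0.366 × 263 / 2 = 48.129 mol/min
Reaction term: ξ·ΔH°_rxn = 48.129 × -37.8 = -1819.3 kJ/min
Q = ΔH = -1819.3 kJ/min = -30.321 kW
Heat removed = 109160 kJ/h

Q_out = 109000 kJ/h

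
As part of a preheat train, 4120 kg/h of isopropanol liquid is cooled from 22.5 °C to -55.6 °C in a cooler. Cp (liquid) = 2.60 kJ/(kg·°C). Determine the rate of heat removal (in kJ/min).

Q = ṁ·Cp·ΔT = 4120 × 2.60 × (-55.6 − 22.5) = -836610 kJ/h
Converting: 836610 / 3600 s = 232.39 kW
Cooling duty = 13943 kJ/min

Q_c = 13900 kJ/min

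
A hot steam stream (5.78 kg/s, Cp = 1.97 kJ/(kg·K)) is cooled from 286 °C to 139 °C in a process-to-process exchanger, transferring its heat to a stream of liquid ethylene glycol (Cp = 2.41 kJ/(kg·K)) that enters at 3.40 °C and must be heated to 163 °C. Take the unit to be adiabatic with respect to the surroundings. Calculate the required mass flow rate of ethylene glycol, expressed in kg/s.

Heat released by hot stream: Q = 5.78 × 1.97 × (286 − 139) = 1673.8 kJ/s
Energy balance on cold side (adiabatic exchanger): Q = ṁ_c·Cp_c·(T_c,out − T_c,in)
ṁ_c = 1673.8 / [2.41 × (163 − 3.40)] = 4.3517 kg/s

ṁ_c = 4.35 kg/s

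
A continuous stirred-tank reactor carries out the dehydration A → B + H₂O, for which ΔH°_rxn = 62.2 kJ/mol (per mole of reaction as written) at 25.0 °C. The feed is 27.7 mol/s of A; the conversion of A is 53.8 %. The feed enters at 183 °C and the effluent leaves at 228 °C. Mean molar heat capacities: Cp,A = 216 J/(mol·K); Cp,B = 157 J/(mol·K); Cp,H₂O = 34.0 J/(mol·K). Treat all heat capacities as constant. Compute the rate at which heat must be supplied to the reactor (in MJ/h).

Q_in = 4030 MJ/h

Extent of reaction ξ = 0.538 × 27.7 = 14.903 mol/s
Reaction term: ξ·ΔH°_rxn = 14.903 × 62.2 = 926.94 kJ/s
Sensible, feed 183→25 °C: -945.35 kJ/s
Outlet flows (mol/s): A 12.797, B 14.903, H₂O 14.903
Sensible, products 25→228 °C: 1139 kJ/s
Q = ΔH = 1120.6 kJ/s = 1120.6 kW
Heat supplied = 4034 MJ/h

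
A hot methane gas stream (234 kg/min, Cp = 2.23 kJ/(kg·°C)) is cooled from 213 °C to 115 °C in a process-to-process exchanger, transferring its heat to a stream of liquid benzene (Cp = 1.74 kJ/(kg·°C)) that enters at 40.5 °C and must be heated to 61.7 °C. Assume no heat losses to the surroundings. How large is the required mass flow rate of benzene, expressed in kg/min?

ṁ_c = 1390 kg/min

Heat released by hot stream: Q = 234 × 2.23 × (213 − 115) = 51138 kJ/min
Energy balance on cold side (adiabatic exchanger): Q = ṁ_c·Cp_c·(T_c,out − T_c,in)
ṁ_c = 51138 / [1.74 × (61.7 − 40.5)] = 1386.3 kg/min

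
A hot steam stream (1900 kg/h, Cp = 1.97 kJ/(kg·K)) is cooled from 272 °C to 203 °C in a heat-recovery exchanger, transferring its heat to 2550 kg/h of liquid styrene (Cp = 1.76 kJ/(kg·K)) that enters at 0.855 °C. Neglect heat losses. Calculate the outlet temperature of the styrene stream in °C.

T_c,out = 58.4 °C

Heat released by hot stream: Q = 1900 × 1.97 × (272 − 203) = 258270 kJ/h
Energy balance on cold side (adiabatic exchanger): Q = ṁ_c·Cp_c·(T_c,out − T_c,in)
T_c,out = 0.855 + 258270/(2550 × 1.76) = 58.401 °C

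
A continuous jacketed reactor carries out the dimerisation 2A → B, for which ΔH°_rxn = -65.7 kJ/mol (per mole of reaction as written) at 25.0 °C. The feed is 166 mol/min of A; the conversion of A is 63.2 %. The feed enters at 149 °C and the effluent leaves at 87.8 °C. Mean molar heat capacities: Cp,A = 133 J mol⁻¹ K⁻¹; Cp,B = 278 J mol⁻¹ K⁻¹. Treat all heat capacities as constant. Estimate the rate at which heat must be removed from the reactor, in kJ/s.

Extent of reaction ξ = 0.632 × 166 / 2 = 52.456 mol/min
Reaction term: ξ·ΔH°_rxn = 52.456 × -65.7 = -3446.4 kJ/min
Sensible, feed 149→25 °C: -2737.7 kJ/min
Outlet flows (mol/min): A 61.088, B 52.456
Sensible, products 25→87.8 °C: 1426 kJ/min
Q = ΔH = -4758 kJ/min = -79.3 kW
Heat removed = 79.3 kJ/s

Q_out = 79.3 kJ/s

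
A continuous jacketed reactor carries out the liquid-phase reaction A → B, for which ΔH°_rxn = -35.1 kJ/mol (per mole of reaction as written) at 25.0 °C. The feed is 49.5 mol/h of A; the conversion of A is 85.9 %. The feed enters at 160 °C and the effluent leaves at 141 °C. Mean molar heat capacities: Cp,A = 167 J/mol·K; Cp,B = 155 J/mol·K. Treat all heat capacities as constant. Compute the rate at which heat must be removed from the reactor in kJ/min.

Q_out = 28.5 kJ/min

Extent of reaction ξ = 0.859 × 49.5 = 42.52 mol/h
Reaction term: ξ·ΔH°_rxn = 42.52 × -35.1 = -1492.5 kJ/h
Sensible, feed 160→25 °C: -1116 kJ/h
Outlet flows (mol/h): A 6.9795, B 42.52
Sensible, products 25→141 °C: 899.73 kJ/h
Q = ΔH = -1708.7 kJ/h = -0.47464 kW
Heat removed = 28.479 kJ/min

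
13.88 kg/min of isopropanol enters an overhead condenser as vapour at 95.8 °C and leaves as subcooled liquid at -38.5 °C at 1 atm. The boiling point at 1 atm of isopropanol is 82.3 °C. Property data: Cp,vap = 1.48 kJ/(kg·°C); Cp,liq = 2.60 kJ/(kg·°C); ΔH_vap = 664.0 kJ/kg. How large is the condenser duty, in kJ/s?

vapour 95.8→82.3 °C: -19.98 kJ/kg
condensation at 82.3 °C: -664 kJ/kg
liquid 82.3→-38.5 °C: -314.08 kJ/kg
Δh = -19.98 + -664 + -314.08 = -998.06 kJ/kg
Q = ṁ·Δh = 13.88 kg/min × -998.06 kJ/kg = -13853 kJ/min
|Q| = 230.88 kW

Q_c = 231 kJ/s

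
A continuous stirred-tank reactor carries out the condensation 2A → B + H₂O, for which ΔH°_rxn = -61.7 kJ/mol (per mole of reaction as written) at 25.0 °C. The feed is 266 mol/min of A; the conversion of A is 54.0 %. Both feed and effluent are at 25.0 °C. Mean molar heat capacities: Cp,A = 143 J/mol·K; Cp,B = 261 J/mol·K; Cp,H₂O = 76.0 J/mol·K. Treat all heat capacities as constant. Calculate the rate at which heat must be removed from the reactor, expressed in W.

Extent of reaction ξ = 0.540 × 266 / 2 = 71.82 mol/min
Reaction term: ξ·ΔH°_rxn = 71.82 × -61.7 = -4431.3 kJ/min
Q = ΔH = -4431.3 kJ/min = -73.855 kW
Heat removed = 73855 W

Q_out = 73900 W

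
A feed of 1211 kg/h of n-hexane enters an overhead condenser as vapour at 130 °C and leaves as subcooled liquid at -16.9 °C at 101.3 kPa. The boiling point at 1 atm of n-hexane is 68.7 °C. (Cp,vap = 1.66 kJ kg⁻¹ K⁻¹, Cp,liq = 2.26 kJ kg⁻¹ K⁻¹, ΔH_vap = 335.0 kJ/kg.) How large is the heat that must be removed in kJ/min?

vapour 130→68.7 °C: -101.76 kJ/kg
condensation at 68.7 °C: -335 kJ/kg
liquid 68.7→-16.9 °C: -193.46 kJ/kg
Δh = -101.76 + -335 + -193.46 = -630.21 kJ/kg
Q = ṁ·Δh = 1211 kg/h × -630.21 kJ/kg = -763190 kJ/h
|Q| = 212 kW = 12720 kJ/min

Q_c = 12700 kJ/min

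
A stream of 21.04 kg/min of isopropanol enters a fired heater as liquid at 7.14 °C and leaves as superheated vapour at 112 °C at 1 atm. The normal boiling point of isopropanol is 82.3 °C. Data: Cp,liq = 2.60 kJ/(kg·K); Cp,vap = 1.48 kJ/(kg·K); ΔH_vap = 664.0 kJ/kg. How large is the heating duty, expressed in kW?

Q = 317 kW

liquid 7.14→82.3 °C: 195.42 kJ/kg
vaporisation at 82.3 °C: 664 kJ/kg
vapour 82.3→112 °C: 43.956 kJ/kg
Δh = 195.42 + 664 + 43.956 = 903.37 kJ/kg
Q = ṁ·Δh = 21.04 kg/min × 903.37 kJ/kg = 19007 kJ/min
|Q| = 316.78 kW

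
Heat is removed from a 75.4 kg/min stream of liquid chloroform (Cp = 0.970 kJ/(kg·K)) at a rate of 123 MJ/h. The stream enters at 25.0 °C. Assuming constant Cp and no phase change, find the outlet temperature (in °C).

Q = 123 MJ/h = 2050 kJ/min
ΔT = Q/(ṁ·Cp) = 2050/(75.4×0.970) = 28.029 K
T_out = 25.0 − 28.029 = -3.0292 °C

T_out = -3.03 °C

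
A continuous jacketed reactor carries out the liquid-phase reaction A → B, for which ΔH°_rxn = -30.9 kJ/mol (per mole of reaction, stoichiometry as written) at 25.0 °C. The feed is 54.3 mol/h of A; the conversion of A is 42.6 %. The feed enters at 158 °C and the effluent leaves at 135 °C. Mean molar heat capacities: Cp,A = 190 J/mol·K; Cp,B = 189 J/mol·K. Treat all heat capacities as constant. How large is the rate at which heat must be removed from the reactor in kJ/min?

Extent of reaction ξ = 0.426 × 54.3 = 23.132 mol/h
Reaction term: ξ·ΔH°_rxn = 23.132 × -30.9 = -714.77 kJ/h
Sensible, feed 158→25 °C: -1372.2 kJ/h
Outlet flows (mol/h): A 31.168, B 23.132
Sensible, products 25→135 °C: 1132.3 kJ/h
Q = ΔH = -954.61 kJ/h = -0.26517 kW
Heat removed = 15.91 kJ/min

Q_out = 15.9 kJ/min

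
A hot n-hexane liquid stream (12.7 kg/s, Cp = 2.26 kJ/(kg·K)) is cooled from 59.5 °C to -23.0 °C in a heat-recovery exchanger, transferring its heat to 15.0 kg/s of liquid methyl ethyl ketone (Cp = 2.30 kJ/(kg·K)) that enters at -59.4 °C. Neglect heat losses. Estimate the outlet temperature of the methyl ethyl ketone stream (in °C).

Heat released by hot stream: Q = 12.7 × 2.26 × (59.5 − -23.0) = 2367.9 kJ/s
Energy balance on cold side (adiabatic exchanger): Q = ṁ_c·Cp_c·(T_c,out − T_c,in)
T_c,out = -59.4 + 2367.9/(15.0 × 2.30) = 9.2352 °C

T_c,out = 9.24 °C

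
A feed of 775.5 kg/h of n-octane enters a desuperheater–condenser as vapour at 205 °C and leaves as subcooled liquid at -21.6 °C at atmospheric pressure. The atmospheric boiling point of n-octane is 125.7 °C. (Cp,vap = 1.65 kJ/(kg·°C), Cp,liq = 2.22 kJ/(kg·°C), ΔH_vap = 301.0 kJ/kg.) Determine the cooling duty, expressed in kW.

vapour 205→125.7 °C: -130.84 kJ/kg
condensation at 125.7 °C: -301 kJ/kg
liquid 125.7→-21.6 °C: -327.01 kJ/kg
Δh = -130.84 + -301 + -327.01 = -758.85 kJ/kg
Q = ṁ·Δh = 775.5 kg/h × -758.85 kJ/kg = -588490 kJ/h
|Q| = 163.47 kW

Q_c = 163 kW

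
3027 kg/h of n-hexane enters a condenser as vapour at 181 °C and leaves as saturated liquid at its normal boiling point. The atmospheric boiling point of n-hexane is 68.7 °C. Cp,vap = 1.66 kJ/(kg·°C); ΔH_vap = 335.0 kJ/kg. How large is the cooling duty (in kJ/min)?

vapour 181→68.7 °C: -186.42 kJ/kg
condensation at 68.7 °C: -335 kJ/kg
Δh = -186.42 + -335 = -521.42 kJ/kg
Q = ṁ·Δh = 3027 kg/h × -521.42 kJ/kg = -1.5783e+06 kJ/h
|Q| = 438.43 kW = 26306 kJ/min

Q_c = 26300 kJ/min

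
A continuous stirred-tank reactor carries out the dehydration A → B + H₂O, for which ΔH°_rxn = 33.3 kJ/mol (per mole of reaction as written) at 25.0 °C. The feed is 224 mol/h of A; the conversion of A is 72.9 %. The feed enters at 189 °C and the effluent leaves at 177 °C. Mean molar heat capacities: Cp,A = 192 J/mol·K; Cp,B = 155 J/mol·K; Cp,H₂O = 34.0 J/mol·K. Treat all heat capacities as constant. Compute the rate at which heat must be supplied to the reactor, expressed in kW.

Q_in = 1.35 kW

Extent of reaction ξ = 0.729 × 224 = 163.3 mol/h
Reaction term: ξ·ΔH°_rxn = 163.3 × 33.3 = 5437.8 kJ/h
Sensible, feed 189→25 °C: -7053.3 kJ/h
Outlet flows (mol/h): A 60.704, B 163.3, H₂O 163.3
Sensible, products 25→177 °C: 6462.8 kJ/h
Q = ΔH = 4847.2 kJ/h = 1.3464 kW
Heat supplied = 1.3464 kW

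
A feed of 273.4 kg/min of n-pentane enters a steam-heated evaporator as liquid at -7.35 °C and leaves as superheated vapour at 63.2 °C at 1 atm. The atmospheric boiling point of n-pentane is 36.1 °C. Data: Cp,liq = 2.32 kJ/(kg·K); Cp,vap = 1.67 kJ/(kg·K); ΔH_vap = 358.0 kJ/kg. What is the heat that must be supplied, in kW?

liquid -7.35→36.1 °C: 100.8 kJ/kg
vaporisation at 36.1 °C: 358 kJ/kg
vapour 36.1→63.2 °C: 45.257 kJ/kg
Δh = 100.8 + 358 + 45.257 = 504.06 kJ/kg
Q = ṁ·Δh = 273.4 kg/min × 504.06 kJ/kg = 137810 kJ/min
|Q| = 2296.8 kW

Q = 2300 kW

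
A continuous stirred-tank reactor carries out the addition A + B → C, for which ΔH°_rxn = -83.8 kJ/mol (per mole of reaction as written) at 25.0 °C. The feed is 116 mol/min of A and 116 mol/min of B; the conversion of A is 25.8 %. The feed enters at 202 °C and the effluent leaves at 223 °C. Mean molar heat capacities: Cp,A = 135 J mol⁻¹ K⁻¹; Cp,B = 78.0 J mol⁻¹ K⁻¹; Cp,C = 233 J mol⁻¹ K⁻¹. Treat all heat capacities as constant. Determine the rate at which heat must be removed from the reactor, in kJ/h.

Q_out = 112000 kJ/h

Extent of reaction ξ = 0.258 × 116 = 29.928 mol/min
Reaction term: ξ·ΔH°_rxn = 29.928 × -83.8 = -2508 kJ/min
Sensible, feed 202→25 °C: -4373.3 kJ/min
Outlet flows (mol/min): A 86.072, B 86.072, C 29.928
Sensible, products 25→223 °C: 5010.7 kJ/min
Q = ΔH = -1870.6 kJ/min = -31.176 kW
Heat removed = 112240 kJ/h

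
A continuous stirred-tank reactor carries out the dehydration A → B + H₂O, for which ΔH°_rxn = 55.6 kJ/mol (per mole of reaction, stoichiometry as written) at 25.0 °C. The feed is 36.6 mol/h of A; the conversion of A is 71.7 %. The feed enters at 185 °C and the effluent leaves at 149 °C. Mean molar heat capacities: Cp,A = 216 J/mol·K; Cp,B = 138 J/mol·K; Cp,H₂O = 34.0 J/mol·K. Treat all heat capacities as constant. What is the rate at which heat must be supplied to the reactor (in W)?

Q_in = 286 W

Extent of reaction ξ = 0.717 × 36.6 = 26.242 mol/h
Reaction term: ξ·ΔH°_rxn = 26.242 × 55.6 = 1459.1 kJ/h
Sensible, feed 185→25 °C: -1264.9 kJ/h
Outlet flows (mol/h): A 10.358, B 26.242, H₂O 26.242
Sensible, products 25→149 °C: 837.12 kJ/h
Q = ΔH = 1031.3 kJ/h = 0.28647 kW
Heat supplied = 286.47 W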